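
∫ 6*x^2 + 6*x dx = 2*x^3 + 3*x^2 + C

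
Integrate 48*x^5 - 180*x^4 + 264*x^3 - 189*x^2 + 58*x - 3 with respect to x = 8*x^6 - 36*x^5 + 66*x^4 - 63*x^3 + 29*x^2 - 3*x + C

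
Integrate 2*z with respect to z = z^2 + C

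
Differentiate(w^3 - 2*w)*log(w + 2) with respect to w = (3*w^3*log(w + 2) + w^3 + 6*w^2*log(w + 2) - 2*w*log(w + 2) - 2*w - 4*log(w + 2))/(w + 2)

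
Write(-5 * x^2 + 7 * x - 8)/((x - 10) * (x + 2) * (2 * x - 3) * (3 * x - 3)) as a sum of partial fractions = 10/(51*(2*x - 3)) + 1/(18*(x + 2)) - 2/(27*(x - 1)) - 73/(918*(x - 10))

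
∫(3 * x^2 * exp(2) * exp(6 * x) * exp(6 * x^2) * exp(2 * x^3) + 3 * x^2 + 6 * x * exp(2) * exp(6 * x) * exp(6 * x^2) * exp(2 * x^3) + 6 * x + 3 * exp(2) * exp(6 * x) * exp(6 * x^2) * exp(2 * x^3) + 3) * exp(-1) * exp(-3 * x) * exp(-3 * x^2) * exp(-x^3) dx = 2*sinh((x + 1)^3) + C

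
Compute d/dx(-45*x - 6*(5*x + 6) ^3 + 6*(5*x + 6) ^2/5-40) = -2250*x^2 - 5340*x - 3213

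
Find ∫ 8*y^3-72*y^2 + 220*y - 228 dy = 2*y^4 - 24*y^3 + 110*y^2 - 228*y + C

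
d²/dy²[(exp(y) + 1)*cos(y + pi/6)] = -2*exp(y)*sin(y + pi/6) - cos(y + pi/6)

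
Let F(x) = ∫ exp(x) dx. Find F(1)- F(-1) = E - exp(-1)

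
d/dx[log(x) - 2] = 1/x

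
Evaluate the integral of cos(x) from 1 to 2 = -sin(1) + sin(2)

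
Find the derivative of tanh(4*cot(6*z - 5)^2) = 48*(tanh(4 - 4/sin(6*z - 5)^2)^2 - 1)*cos(6*z - 5)/sin(6*z - 5)^3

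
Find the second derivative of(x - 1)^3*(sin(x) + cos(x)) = -x^3*sin(x) - x^3*cos(x) - 3*x^2*sin(x) + 9*x^2*cos(x) + 15*x*sin(x) - 9*x*cos(x) - 11*sin(x) + cos(x)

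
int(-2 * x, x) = -x^2 + C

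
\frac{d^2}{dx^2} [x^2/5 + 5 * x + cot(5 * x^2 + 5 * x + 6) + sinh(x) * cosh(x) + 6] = 200*x^2*cos(5*x^2 + 5*x + 6)/sin(5*x^2 + 5*x + 6)^3 + 200*x*cos(5*x^2 + 5*x + 6)/sin(5*x^2 + 5*x + 6)^3 + 2*sinh(2*x) + 2/5 - 10/sin(5*x^2 + 5*x + 6)^2 + 50*cos(5*x^2 + 5*x + 6)/sin(5*x^2 + 5*x + 6)^3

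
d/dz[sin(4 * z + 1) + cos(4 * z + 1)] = -4*sin(4*z + 1) + 4*cos(4*z + 1)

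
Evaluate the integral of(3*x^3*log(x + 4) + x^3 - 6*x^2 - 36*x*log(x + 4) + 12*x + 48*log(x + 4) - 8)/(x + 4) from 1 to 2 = log(5)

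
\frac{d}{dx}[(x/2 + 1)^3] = 3*x^2/8 + 3*x/2 + 3/2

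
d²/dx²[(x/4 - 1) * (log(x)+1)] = (x + 4)/(4*x^2)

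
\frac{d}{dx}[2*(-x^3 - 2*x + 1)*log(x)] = (-6*x^3*log(x) - 2*x^3 - 4*x*log(x) - 4*x + 2)/x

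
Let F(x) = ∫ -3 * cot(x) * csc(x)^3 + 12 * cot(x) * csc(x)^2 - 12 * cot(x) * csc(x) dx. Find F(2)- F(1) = (-2 + csc(2))^3 - (-2 + csc(1))^3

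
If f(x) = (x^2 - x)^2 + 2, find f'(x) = 4*x^3 - 6*x^2 + 2*x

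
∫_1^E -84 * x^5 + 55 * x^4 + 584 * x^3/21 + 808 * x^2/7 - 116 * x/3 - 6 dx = (-4*exp(2) - 2*E + 7*exp(3))*(-2*exp(3) + 2*E/3 + 3*exp(2)/7 + 6) - 359/21 + 6*E + 6*exp(2)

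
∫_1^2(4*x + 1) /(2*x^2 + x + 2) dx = -log(10) + log(24)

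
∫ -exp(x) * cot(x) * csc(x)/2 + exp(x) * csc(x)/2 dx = exp(x)*csc(x)/2 + C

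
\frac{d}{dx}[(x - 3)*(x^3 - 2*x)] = 4*x^3 - 9*x^2 - 4*x + 6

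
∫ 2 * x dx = x^2 + C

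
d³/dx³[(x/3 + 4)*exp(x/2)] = x*exp(x/2)/24 + 3*exp(x/2)/4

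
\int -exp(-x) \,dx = exp(-x) + C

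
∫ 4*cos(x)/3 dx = 4*sin(x)/3 + C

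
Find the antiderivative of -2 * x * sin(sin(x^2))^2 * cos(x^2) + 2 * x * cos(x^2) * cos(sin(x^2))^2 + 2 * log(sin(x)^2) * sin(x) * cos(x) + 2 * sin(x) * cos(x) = 2*log(sin(x))*sin(x)^2 + sin(2*sin(x^2))/2 + C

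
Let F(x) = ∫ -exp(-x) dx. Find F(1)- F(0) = -1 + exp(-1)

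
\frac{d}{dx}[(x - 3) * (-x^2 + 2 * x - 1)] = -3*x^2 + 10*x - 7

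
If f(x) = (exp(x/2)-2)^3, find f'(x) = 3*exp(3*x/2)/2 + 6*exp(x/2) - 6*exp(x)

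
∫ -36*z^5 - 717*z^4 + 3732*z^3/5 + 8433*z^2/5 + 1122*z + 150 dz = -6*z^6 - 717*z^5/5 + 933*z^4/5 + 2811*z^3/5 + 561*z^2 + 150*z + C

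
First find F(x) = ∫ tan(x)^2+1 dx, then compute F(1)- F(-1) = 2*tan(1)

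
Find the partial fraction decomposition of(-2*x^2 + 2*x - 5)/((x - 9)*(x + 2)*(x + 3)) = -29/(12*(x + 3)) + 17/(11*(x + 2)) - 149/(132*(x - 9))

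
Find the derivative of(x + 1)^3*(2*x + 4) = 8*x^3 + 30*x^2 + 36*x + 14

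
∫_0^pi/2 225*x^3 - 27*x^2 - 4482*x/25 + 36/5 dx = -45*pi^2/2 + 18*pi/5 + (-15*pi^2/4 + 3*pi/5)^2/4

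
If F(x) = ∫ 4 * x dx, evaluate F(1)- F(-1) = 0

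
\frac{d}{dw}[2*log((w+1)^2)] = 4/(w + 1)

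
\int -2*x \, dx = -x^2 + C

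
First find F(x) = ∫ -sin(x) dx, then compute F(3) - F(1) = cos(3) - cos(1)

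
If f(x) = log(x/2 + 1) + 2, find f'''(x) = 2/(x^3 + 6*x^2 + 12*x + 8)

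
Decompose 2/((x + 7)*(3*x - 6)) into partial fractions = -2/(27*(x + 7)) + 2/(27*(x - 2))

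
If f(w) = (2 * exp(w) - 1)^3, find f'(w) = 24*exp(3*w) - 24*exp(2*w) + 6*exp(w)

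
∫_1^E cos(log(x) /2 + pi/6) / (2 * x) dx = -1/2 + sin((3 + pi)/6)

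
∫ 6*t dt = 3*t^2 + C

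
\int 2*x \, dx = x^2 + C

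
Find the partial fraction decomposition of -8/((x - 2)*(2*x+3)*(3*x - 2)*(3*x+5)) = 72/(77*(3*x + 5)) + 18/(91*(3*x - 2)) - 64/(91*(2*x + 3)) - 2/(77*(x - 2))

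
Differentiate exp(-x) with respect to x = -exp(-x)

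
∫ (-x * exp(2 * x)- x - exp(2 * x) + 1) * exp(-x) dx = -x*exp(x) + x*exp(-x) + C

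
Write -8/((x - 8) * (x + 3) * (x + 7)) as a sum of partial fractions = -2/(15*(x + 7)) + 2/(11*(x + 3)) - 8/(165*(x - 8))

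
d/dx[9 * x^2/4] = 9*x/2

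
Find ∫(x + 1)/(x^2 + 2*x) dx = log(x*(x + 2))/2 + C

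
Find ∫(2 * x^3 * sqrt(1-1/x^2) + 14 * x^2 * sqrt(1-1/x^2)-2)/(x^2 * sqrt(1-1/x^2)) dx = x^2 + 14*x + 2*acsc(x) + C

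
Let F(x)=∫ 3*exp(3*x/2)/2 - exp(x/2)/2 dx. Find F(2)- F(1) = -exp(3/2) - E + exp(1/2) + exp(3)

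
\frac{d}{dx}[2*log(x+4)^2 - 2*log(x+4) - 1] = (4*log(x + 4) - 2)/(x + 4)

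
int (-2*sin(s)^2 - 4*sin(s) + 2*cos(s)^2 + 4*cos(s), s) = (sqrt(2)*sin(s + pi/4) + 2)^2 + C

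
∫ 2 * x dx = x^2 + C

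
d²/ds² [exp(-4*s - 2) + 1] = 16*exp(-4*s - 2)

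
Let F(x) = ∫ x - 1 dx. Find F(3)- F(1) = 2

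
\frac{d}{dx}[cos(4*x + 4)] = -4*sin(4*x + 4)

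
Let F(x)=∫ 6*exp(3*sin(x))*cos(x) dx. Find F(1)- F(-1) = -2*exp(-3*sin(1)) + 2*exp(3*sin(1))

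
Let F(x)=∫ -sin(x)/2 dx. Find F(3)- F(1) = cos(3)/2 - cos(1)/2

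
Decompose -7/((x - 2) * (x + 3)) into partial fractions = 7/(5*(x + 3)) - 7/(5*(x - 2))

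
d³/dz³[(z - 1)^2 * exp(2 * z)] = 8*z^2*exp(2*z) + 8*z*exp(2*z) - 4*exp(2*z)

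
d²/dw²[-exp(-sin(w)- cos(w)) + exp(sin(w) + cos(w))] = (-sqrt(2)*exp(2*sin(w) + 2*cos(w))*sin(w + pi/4) - exp(2*sin(w))*exp(2*cos(w))*sin(2*w) + exp(2*sin(w))*exp(2*cos(w)) + sin(2*w) - sqrt(2)*sin(w + pi/4) - 1)*exp(-sqrt(2)*sin(w + pi/4))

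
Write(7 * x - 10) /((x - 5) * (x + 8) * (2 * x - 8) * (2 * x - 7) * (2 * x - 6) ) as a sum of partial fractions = 58/(69*(2*x - 7)) - 1/(2392*(x + 8)) - 1/(8*(x - 3)) - 3/(8*(x - 4)) + 25/(312*(x - 5))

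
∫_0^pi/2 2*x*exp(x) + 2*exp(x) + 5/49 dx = 5*pi/98 + pi*exp(pi/2)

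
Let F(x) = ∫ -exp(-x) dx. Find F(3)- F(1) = -exp(-1) + exp(-3)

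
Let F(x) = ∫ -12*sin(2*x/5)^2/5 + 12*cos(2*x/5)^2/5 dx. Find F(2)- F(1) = -3*sin(4/5) + 3*sin(8/5)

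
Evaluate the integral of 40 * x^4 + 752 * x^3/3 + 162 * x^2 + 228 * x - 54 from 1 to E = -473/3 + (3 + 4*exp(2)/3 + 10*E)*(-9 + 2*exp(2) + 12*E + 6*exp(3))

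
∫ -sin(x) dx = cos(x) + C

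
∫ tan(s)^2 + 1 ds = tan(s) + C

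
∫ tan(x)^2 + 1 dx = tan(x) + C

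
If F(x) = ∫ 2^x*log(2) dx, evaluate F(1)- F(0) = 1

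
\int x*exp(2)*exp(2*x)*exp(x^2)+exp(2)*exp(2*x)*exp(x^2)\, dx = exp(x^2 + 2*x + 2)/2 + C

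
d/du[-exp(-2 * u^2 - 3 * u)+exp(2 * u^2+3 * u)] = (4*u*exp(4*u^2 + 6*u) + 4*u + 3*exp(4*u^2 + 6*u) + 3)*exp(-2*u^2 - 3*u)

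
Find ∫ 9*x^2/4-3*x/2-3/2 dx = 3*x^3/4 - 3*x^2/4 - 3*x/2 + C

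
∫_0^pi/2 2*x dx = pi^2/4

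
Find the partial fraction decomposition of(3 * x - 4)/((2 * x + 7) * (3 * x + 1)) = -15/(19*(3*x + 1)) + 29/(19*(2*x + 7))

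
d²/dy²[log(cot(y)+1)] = (-tan(y)^2 + 2*tan(y) + 2/tan(y) + tan(y)^(-2))/(tan(y) + 1)^2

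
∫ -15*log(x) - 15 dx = -15*x*log(x) + C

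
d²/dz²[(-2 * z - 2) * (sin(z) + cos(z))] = 2*z*sin(z) + 2*z*cos(z) + 6*sin(z) - 2*cos(z)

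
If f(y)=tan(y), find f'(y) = cos(y)^(-2)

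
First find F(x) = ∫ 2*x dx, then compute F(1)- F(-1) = 0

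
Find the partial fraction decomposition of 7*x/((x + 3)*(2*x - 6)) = 7/(4*(x + 3)) + 7/(4*(x - 3))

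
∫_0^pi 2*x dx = pi^2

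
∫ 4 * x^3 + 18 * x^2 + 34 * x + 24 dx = x^4 + 6*x^3 + 17*x^2 + 24*x + C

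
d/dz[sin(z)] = cos(z)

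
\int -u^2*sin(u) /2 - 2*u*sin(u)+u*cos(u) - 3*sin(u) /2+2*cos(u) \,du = ((u + 2)^2 - 1)*cos(u)/2 + C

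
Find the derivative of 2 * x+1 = 2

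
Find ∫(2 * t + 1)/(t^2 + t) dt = log(t*(t + 1)) + C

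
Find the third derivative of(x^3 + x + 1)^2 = 120*x^3 + 48*x + 12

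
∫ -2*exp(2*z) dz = -exp(2*z) + C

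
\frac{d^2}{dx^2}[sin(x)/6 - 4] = -sin(x)/6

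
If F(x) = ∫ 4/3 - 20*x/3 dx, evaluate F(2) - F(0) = -32/3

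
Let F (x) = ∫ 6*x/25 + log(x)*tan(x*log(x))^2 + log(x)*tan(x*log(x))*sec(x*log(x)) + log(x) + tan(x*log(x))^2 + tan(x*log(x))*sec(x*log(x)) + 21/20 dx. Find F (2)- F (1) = -59/100 + tan(2*log(2)) + sec(2*log(2))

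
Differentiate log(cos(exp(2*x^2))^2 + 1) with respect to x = -8*x*exp(2*x^2)*sin(2*exp(2*x^2))/(cos(2*exp(2*x^2)) + 3)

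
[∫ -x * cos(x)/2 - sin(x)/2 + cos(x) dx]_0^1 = sin(1)/2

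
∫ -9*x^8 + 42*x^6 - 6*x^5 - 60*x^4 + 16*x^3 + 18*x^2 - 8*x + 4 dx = -x^9 + 6*x^7 - x^6 - 12*x^5 + 4*x^4 + 6*x^3 - 4*x^2 + 4*x + C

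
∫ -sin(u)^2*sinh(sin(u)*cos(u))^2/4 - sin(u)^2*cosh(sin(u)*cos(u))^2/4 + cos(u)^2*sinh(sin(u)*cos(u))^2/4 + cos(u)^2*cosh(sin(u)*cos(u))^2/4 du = sinh(sin(2*u))/8 + C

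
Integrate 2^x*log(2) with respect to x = 2^x + C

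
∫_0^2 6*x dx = 12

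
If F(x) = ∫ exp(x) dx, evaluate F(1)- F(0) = -1 + E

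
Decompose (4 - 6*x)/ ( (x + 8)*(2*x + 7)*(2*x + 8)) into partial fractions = 50/(9*(2*x + 7)) + 13/(18*(x + 8)) - 7/(2*(x + 4))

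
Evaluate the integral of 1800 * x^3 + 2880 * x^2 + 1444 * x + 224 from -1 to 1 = 2368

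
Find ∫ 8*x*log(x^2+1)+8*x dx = 4*(x^2 + 1)*log(x^2 + 1) + C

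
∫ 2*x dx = x^2 + C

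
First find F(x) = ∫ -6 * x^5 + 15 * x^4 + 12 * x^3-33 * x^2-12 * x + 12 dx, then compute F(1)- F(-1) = 8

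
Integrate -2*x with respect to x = -x^2 + C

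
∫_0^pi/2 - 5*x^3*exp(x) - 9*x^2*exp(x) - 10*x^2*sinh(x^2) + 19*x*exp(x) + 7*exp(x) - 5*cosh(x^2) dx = -5*pi*cosh(pi^2/4)/2 + pi*(-5*pi^2/4 + 7 + 3*pi)*exp(pi/2)/2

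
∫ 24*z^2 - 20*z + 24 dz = 8*z^3 - 10*z^2 + 24*z + C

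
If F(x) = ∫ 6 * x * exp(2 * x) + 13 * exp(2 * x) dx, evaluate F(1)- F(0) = -5 + 8*exp(2)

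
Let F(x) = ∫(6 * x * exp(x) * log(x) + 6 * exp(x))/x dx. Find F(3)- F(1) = 6*exp(3)*log(3)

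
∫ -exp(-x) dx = exp(-x) + C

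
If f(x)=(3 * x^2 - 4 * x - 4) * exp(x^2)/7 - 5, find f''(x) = 12*x^4*exp(x^2)/7 - 16*x^3*exp(x^2)/7 + 2*x^2*exp(x^2) - 24*x*exp(x^2)/7 - 2*exp(x^2)/7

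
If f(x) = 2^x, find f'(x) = 2^x*log(2)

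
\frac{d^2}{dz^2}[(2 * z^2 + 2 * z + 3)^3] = 240*z^4 + 480*z^3 + 720*z^2 + 480*z + 180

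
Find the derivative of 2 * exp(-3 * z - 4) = -6*exp(-3*z - 4)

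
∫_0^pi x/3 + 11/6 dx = -4 + (1 + pi/3)*(pi/2 + 4)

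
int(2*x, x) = x^2 + C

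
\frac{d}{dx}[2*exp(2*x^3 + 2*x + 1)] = 12*x^2*exp(2*x^3 + 2*x + 1) + 4*exp(2*x^3 + 2*x + 1)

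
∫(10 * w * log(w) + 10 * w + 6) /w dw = 2*(5*w + 3)*log(w) + C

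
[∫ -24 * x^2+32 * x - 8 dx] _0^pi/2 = (1 - pi)^3 - 2 + pi + (1 - pi)^2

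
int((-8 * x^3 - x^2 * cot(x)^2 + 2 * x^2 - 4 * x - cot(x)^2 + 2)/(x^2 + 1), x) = -4*x^2 + 3*x + 2*log(x^2 + 1) + cot(x) + C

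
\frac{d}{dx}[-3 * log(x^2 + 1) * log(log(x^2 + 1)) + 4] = (-6*x*log(log(x^2 + 1)) - 6*x)/(x^2 + 1)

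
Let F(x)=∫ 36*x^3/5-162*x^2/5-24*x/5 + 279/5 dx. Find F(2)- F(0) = 222/5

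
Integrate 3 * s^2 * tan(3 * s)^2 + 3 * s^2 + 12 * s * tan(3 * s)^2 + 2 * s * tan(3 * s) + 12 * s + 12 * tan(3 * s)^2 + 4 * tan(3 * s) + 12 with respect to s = (s + 2)^2*tan(3*s) + C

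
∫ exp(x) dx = exp(x) + C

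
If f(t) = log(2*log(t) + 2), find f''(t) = (-log(t) - 2)/(t^2*log(t)^2 + 2*t^2*log(t) + t^2)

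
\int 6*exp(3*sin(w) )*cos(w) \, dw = 2*exp(3*sin(w)) + C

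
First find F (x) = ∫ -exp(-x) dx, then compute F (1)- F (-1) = -E + exp(-1)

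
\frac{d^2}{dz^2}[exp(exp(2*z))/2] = 2*exp(2*z + exp(2*z)) + 2*exp(4*z + exp(2*z))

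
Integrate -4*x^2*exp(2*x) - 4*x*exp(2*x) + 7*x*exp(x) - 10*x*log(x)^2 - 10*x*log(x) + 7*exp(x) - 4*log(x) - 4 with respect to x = x*(-2*x*exp(2*x) - 5*x*log(x)^2 + 7*exp(x) - 4*log(x)) + C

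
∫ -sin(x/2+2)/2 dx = cos(x/2 + 2) + C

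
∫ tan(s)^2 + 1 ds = tan(s) + C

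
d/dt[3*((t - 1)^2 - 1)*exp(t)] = 3*t^2*exp(t) - 6*exp(t)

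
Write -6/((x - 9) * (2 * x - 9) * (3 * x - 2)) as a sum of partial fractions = -54/(575*(3*x - 2)) + 8/(69*(2*x - 9)) - 2/(75*(x - 9))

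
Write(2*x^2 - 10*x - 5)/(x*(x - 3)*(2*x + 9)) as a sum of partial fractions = 322/(135*(2*x + 9)) - 17/(45*(x - 3)) + 5/(27*x)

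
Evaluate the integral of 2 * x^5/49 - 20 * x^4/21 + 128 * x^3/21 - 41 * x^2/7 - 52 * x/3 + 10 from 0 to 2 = -1700/147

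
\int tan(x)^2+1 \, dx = tan(x) + C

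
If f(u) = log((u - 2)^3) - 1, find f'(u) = 3/(u - 2)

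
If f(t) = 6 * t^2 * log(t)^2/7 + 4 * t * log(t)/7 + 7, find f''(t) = (12*t*log(t)^2 + 36*t*log(t) + 12*t + 4)/(7*t)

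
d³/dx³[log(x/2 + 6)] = 2/(x^3 + 36*x^2 + 432*x + 1728)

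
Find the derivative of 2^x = 2^x*log(2)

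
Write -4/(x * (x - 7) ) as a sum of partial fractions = -4/(7*(x - 7)) + 4/(7*x)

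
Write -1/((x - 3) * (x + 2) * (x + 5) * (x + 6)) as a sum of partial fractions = 1/(36*(x + 6)) - 1/(24*(x + 5)) + 1/(60*(x + 2)) - 1/(360*(x - 3))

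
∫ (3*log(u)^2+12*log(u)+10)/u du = (log(u) + 2)^3 - 2*log(u) + C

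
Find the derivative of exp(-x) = -exp(-x)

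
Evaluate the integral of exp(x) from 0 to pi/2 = -1 + exp(pi/2)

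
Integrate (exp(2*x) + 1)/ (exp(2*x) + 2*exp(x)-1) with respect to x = log(2*sinh(x) + 2) + C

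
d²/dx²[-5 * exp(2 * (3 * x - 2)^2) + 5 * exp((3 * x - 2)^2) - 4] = 1620*x^2*exp(9*x^2 - 12*x + 4) - 6480*x^2*exp(18*x^2 - 24*x + 8) - 2160*x*exp(9*x^2 - 12*x + 4) + 8640*x*exp(18*x^2 - 24*x + 8) + 810*exp(9*x^2 - 12*x + 4) - 3060*exp(18*x^2 - 24*x + 8)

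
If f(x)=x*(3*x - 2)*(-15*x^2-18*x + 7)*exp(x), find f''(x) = -45*x^4*exp(x) - 384*x^3*exp(x) - 627*x^2*exp(x) + 70*x*exp(x) + 86*exp(x)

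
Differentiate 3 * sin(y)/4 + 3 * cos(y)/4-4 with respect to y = -3*sin(y)/4 + 3*cos(y)/4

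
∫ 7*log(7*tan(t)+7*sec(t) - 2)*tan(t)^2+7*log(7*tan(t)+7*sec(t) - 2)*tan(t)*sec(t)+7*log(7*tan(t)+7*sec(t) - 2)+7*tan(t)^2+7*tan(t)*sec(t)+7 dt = (7*tan(t) + 7*sec(t) - 2)*log(7*tan(t) + 7*sec(t) - 2) + C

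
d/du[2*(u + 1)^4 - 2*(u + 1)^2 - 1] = 8*u^3 + 24*u^2 + 20*u + 4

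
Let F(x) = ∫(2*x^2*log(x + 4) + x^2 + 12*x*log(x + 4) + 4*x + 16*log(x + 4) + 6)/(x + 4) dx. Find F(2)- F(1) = -11*log(5) + 18*log(6)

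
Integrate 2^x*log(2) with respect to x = 2^x + C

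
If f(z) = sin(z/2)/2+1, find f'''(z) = -cos(z/2)/16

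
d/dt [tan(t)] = cos(t)^(-2)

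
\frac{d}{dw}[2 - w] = -1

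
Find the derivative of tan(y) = cos(y)^(-2)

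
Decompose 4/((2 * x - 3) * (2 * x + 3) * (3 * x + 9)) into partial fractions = -4/(27*(2*x + 3)) + 4/(81*(2*x - 3)) + 4/(81*(x + 3))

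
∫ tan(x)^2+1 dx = tan(x) + C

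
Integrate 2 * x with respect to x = x^2 + C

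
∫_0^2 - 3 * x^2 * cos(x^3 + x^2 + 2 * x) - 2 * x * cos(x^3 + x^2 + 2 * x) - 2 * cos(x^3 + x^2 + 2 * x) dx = -sin(16)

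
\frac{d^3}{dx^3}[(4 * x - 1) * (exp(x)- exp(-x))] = (4*x*exp(2*x) + 4*x + 11*exp(2*x) - 13)*exp(-x)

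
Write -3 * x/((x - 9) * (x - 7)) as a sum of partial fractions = 21/(2*(x - 7)) - 27/(2*(x - 9))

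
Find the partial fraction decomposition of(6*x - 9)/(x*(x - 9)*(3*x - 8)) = -63/(152*(3*x - 8)) + 5/(19*(x - 9)) - 1/(8*x)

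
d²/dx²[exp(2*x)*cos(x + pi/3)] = (-4*sin(x + pi/3) + 3*cos(x + pi/3))*exp(2*x)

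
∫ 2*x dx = x^2 + C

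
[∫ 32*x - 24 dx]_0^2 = 16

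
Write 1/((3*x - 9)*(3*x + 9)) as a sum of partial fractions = -1/(54*(x + 3)) + 1/(54*(x - 3))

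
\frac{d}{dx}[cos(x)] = -sin(x)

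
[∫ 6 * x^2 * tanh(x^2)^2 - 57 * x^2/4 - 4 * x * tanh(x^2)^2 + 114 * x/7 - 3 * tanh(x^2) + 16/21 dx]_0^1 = 349/84 - tanh(1)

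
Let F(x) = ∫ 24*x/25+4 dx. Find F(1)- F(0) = 112/25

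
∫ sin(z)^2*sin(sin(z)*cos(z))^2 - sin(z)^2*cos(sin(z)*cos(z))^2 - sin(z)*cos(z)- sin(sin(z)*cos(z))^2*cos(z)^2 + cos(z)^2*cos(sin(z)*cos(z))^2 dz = sin(sin(2*z))/2 + cos(2*z)/4 + C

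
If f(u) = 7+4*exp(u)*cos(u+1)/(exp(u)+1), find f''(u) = -4*(exp(2*u)*cos(u + 1) + 2*exp(u)*sin(u + 1) + 3*exp(u)*cos(u + 1) + 2*sin(u + 1))*exp(u)/(exp(3*u) + 3*exp(2*u) + 3*exp(u) + 1)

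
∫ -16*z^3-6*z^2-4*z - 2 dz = -4*z^4 - 2*z^3 - 2*z^2 - 2*z + C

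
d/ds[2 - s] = -1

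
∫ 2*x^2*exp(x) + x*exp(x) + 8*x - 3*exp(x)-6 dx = x*(2*x - 3)*(exp(x) + 2) + C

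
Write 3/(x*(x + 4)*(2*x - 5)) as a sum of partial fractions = 12/(65*(2*x - 5)) + 3/(52*(x + 4)) - 3/(20*x)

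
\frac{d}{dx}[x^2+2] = 2*x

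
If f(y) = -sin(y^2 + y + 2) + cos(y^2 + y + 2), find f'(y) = -sqrt(2)*(2*y + 1)*sin(y^2 + y + pi/4 + 2)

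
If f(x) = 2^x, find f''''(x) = 2^x*log(2)^4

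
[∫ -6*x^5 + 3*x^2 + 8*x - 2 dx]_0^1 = 2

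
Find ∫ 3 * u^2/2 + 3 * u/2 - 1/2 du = u^3/2 + 3*u^2/4 - u/2 + C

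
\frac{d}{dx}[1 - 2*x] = -2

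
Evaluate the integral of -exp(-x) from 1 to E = -exp(-1) + exp(-E)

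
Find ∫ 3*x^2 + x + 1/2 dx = x^3 + x^2/2 + x/2 + C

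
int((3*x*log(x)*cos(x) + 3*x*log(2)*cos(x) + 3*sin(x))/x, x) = 3*log(2*x)*sin(x) + C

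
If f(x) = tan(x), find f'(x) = cos(x)^(-2)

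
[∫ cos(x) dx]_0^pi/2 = 1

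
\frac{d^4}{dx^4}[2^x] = 2^x*log(2)^4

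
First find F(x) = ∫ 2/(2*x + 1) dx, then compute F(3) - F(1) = -log(6) + log(14)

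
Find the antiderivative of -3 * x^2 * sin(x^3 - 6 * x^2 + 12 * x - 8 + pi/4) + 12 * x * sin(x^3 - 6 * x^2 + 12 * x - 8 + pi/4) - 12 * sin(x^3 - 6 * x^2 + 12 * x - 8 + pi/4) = cos((x - 2)^3 + pi/4) + C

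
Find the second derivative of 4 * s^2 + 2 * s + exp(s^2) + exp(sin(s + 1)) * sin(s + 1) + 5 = 4*s^2*exp(s^2) + 2*exp(s^2) - exp(sin(s + 1))*sin(s + 1)^2 + exp(sin(s + 1))*sin(s + 1)*cos(s + 1)^2 - exp(sin(s + 1))*sin(s + 1) + 2*exp(sin(s + 1))*cos(s + 1)^2 + 8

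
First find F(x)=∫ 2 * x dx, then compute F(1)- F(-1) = 0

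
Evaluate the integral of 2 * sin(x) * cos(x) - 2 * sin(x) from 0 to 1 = -(-1 + cos(1))^2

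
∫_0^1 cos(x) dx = sin(1)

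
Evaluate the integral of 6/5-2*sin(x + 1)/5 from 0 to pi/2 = -2*sin(1)/5 - 2*cos(1)/5 + 3*pi/5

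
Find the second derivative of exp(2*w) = 4*exp(2*w)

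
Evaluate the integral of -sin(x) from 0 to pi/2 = -1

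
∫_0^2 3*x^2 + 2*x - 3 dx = 6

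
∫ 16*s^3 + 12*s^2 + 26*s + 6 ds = 4*s^4 + 4*s^3 + 13*s^2 + 6*s + C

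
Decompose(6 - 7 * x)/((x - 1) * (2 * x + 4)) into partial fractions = -10/(3*(x + 2)) - 1/(6*(x - 1))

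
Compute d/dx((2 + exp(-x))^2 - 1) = (-4*exp(x) - 2)*exp(-2*x)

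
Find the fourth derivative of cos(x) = cos(x)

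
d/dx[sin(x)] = cos(x)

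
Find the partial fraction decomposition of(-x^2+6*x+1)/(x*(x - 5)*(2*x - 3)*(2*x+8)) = -31/(231*(2*x - 3)) + 13/(264*(x + 4)) + 1/(105*(x - 5)) + 1/(120*x)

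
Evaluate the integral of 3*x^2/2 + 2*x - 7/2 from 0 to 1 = -2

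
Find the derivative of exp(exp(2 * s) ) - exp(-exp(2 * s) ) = (2*exp(2*s) + 2*exp(2*s + 2*exp(2*s)))*exp(-exp(2*s))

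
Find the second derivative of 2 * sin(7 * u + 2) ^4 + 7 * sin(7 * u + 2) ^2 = -392*sin(7*u + 2)^4 + 1176*sin(7*u + 2)^2*cos(7*u + 2)^2 - 686*sin(7*u + 2)^2 + 686*cos(7*u + 2)^2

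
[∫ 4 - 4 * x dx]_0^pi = 2 - 2*(-1 + pi)^2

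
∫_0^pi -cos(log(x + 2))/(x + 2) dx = -sin(log(2 + pi)) + sin(log(2))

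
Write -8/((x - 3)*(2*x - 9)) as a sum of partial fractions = -16/(3*(2*x - 9)) + 8/(3*(x - 3))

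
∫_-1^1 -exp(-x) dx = -E + exp(-1)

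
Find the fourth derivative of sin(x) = sin(x)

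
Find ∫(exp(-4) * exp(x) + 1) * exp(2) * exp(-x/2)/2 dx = 2*sinh(x/2 - 2) + C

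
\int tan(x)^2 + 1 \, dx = tan(x) + C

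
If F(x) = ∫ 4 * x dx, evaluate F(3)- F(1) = 16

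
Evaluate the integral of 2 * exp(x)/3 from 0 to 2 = -2/3 + 2*exp(2)/3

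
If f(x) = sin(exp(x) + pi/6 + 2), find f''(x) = (-exp(x)*sin(exp(x) + pi/6 + 2) + cos(exp(x) + pi/6 + 2))*exp(x)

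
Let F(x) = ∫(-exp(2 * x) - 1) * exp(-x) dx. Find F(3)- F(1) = -exp(3) - exp(-1) + exp(-3) + E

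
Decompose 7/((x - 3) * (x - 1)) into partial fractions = -7/(2*(x - 1)) + 7/(2*(x - 3))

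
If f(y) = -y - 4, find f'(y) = -1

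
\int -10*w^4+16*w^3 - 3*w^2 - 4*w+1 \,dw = -2*w^5 + 4*w^4 - w^3 - 2*w^2 + w + C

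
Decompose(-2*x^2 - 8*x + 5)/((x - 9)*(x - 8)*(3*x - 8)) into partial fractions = -275/(304*(3*x - 8)) + 187/(16*(x - 8)) - 229/(19*(x - 9))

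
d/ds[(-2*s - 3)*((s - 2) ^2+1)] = -6*s^2 + 10*s + 2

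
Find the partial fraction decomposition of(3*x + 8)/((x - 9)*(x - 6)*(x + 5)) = -1/(22*(x + 5)) - 26/(33*(x - 6)) + 5/(6*(x - 9))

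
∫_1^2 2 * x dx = 3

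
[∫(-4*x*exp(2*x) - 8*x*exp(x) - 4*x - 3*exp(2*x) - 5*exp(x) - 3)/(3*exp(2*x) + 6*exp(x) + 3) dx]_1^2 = -3 - E/(3*(1 + E)) + exp(2)/(3*(1 + exp(2)))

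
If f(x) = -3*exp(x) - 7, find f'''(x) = -3*exp(x)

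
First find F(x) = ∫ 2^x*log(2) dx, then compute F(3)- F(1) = 6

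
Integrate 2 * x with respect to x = x^2 + C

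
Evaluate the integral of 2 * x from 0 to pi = pi^2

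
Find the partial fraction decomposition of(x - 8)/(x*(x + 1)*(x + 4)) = -1/(x + 4) + 3/(x + 1) - 2/x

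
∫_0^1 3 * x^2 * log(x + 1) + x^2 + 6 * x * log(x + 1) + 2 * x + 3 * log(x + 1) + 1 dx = 8*log(2)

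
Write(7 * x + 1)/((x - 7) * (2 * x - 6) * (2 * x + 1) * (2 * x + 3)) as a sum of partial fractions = 19/(306*(2*x + 3)) - 1/(42*(2*x + 1)) - 11/(252*(x - 3)) + 5/(204*(x - 7))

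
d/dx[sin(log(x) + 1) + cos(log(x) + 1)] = sqrt(2)*cos(log(x) + pi/4 + 1)/x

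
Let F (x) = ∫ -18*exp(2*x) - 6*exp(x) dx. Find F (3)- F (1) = -9*exp(6) - 6*exp(3) + 6*E + 9*exp(2)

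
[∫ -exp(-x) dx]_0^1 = -1 + exp(-1)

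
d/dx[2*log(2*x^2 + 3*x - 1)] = (8*x + 6)/(2*x^2 + 3*x - 1)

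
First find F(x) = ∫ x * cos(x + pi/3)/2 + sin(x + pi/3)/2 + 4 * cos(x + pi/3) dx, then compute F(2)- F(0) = -2*sqrt(3) + 5*sin(pi/3 + 2)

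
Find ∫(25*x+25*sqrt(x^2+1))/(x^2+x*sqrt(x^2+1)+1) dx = 25*log(x + sqrt(x^2 + 1)) + C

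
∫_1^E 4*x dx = -2 + 2*exp(2)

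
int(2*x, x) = x^2 + C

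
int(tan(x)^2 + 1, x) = tan(x) + C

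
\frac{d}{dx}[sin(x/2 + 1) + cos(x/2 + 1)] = sqrt(2)*cos(x/2 + pi/4 + 1)/2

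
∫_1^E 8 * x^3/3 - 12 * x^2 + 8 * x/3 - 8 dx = (-4 + 2*E/3)*(2*E + exp(3)) + 10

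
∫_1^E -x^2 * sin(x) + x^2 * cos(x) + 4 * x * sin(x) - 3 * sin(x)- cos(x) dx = (-1 + E)^2*(cos(E) + sin(E))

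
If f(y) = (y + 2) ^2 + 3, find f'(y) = 2*y + 4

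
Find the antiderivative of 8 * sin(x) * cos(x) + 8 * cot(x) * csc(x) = 4*(sin(x)^3 - 2)/sin(x) + C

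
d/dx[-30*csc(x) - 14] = 30*cot(x)*csc(x)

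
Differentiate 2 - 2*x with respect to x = -2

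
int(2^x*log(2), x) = 2^x + C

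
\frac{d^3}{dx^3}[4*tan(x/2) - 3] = 3*tan(x/2)^4 + 4*tan(x/2)^2 + 1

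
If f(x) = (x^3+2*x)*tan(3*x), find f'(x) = 3*x^3/cos(3*x)^2 + 3*x^2*tan(3*x) + 6*x/cos(3*x)^2 + 2*tan(3*x)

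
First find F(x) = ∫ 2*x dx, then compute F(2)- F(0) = 4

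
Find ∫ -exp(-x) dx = exp(-x) + C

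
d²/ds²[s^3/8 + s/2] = 3*s/4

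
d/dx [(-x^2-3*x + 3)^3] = -6*x^5 - 45*x^4 - 72*x^3 + 81*x^2 + 108*x - 81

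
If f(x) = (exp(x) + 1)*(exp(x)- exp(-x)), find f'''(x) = (8*exp(3*x) + exp(2*x) + 1)*exp(-x)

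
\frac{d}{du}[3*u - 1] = 3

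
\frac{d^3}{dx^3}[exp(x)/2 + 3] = exp(x)/2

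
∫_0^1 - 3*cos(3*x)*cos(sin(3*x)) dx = -sin(sin(3))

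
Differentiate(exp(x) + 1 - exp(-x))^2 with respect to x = (2*exp(4*x) + 2*exp(3*x) + 2*exp(x) - 2)*exp(-2*x)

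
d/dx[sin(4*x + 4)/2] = 2*cos(4*x + 4)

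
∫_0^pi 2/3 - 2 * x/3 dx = -pi^2/3 + 2*pi/3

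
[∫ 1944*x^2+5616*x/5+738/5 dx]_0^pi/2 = -12*(2 + 3*pi)^2/5 - 27*pi/5 - 72/5 + 3*(2 + 3*pi)^3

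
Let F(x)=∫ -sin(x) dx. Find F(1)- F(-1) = 0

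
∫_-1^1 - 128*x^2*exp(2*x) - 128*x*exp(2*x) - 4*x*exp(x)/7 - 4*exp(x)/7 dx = -64*exp(2) - 4*E/7 - 4*exp(-1)/7 + 64*exp(-2)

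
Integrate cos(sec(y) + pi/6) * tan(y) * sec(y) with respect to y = sin(sec(y) + pi/6) + C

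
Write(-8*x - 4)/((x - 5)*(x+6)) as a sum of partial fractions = -4/(x + 6) - 4/(x - 5)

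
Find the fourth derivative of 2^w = 2^w*log(2)^4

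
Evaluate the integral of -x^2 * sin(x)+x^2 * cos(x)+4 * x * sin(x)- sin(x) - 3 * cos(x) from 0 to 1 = -2*sin(1) - 2*cos(1) + 1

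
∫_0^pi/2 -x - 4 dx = -pi*(pi/8 + 2)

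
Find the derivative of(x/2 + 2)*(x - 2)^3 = 2*x^3 - 3*x^2 - 12*x + 20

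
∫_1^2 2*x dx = 3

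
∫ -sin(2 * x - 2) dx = cos(2*x - 2)/2 + C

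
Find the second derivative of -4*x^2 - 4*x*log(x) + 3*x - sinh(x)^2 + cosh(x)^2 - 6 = (-8*x - 4)/x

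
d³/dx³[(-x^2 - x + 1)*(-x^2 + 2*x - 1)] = 24*x - 6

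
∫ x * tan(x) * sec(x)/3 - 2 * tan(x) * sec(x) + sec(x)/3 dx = (x/3 - 2)*sec(x) + C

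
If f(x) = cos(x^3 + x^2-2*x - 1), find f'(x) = (-3*x^2 - 2*x + 2)*sin(x^3 + x^2 - 2*x - 1)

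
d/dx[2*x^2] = 4*x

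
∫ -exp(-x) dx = exp(-x) + C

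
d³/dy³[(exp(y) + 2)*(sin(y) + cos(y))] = -4*exp(y)*sin(y) + 2*sin(y) - 2*cos(y)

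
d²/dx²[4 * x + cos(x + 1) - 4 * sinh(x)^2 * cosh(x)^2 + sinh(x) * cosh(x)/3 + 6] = -16*(cosh(2*x) - 1)^2 - cos(x + 1) + 2*sinh(2*x)/3 - 32*cosh(2*x) + 24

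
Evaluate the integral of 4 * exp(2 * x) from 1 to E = -2*exp(2) + 2*exp(2*E)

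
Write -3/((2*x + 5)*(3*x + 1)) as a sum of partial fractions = -9/(13*(3*x + 1)) + 6/(13*(2*x + 5))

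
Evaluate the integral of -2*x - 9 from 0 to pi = -(-pi - 3)^2 - 3*pi + 9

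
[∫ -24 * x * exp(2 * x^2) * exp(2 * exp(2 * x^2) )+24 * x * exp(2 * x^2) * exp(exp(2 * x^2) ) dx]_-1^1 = 0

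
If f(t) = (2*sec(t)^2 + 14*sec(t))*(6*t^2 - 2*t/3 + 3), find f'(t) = 2*(42*t^2*sin(t)/cos(t) + 12*t^2*sin(t)/cos(t)^2 - 14*t*sin(t)/(3*cos(t)) - 4*t*sin(t)/(3*cos(t)^2) + 84*t + 12*t/cos(t) + 21*sin(t)/cos(t) + 6*sin(t)/cos(t)^2 - 14/3 - 2/(3*cos(t)))/cos(t)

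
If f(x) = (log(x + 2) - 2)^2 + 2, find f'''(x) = (4*log(x + 2) - 14)/(x^3 + 6*x^2 + 12*x + 8)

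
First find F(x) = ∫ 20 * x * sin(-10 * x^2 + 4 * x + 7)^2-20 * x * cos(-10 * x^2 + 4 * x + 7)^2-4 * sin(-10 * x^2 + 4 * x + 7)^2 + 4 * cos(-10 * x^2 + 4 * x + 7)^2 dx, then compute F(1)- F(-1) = sin(2)/2 + sin(14)/2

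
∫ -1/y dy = -log(3*y) + C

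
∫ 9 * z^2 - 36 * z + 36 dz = 3*z^3 - 18*z^2 + 36*z + C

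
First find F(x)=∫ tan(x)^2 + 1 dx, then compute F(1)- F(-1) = 2*tan(1)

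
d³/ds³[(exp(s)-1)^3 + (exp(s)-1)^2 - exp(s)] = 27*exp(3*s) - 16*exp(2*s)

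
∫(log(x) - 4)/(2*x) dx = (log(x) - 4)^2/4 + C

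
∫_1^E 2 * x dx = -1 + exp(2)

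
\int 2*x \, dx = x^2 + C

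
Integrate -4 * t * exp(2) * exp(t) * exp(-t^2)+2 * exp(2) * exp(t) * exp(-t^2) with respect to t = 2*exp(-t^2 + t + 2) + C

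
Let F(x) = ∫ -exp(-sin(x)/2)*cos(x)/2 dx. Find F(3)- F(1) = -exp(-sin(1)/2) + exp(-sin(3)/2)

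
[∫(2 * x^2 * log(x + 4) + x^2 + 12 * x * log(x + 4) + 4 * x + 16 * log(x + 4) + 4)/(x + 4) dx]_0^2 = -8*log(2) + 16*log(6)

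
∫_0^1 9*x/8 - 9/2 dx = -63/16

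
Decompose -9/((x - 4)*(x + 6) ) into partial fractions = 9/(10*(x + 6)) - 9/(10*(x - 4))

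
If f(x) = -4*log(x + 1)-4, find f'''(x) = -8/(x^3 + 3*x^2 + 3*x + 1)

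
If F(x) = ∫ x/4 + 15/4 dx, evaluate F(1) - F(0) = 31/8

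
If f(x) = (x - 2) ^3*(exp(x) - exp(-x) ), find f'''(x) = (x^3*exp(2*x) + x^3 + 3*x^2*exp(2*x) - 15*x^2 - 6*x*exp(2*x) + 66*x - 2*exp(2*x) - 86)*exp(-x)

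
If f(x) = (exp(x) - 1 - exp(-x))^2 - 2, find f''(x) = (4*exp(4*x) - 2*exp(3*x) + 2*exp(x) + 4)*exp(-2*x)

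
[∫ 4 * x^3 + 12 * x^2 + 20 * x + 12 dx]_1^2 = 85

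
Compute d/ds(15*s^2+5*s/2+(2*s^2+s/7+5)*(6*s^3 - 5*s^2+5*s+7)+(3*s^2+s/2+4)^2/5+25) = 60*s^4 - 1028*s^3/35 + 4188*s^2/35 + 1339*s/70 + 293/10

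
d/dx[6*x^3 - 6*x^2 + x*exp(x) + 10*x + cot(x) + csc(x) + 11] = 18*x^2 + x*exp(x) - 12*x + exp(x) - cot(x)^2 - cot(x)*csc(x) + 9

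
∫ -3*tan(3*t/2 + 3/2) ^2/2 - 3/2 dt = -tan(3*t/2 + 3/2) + C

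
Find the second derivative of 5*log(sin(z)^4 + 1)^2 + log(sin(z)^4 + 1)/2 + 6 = 2*(-20*log(sin(z)^4 + 1)*sin(z)^4 - 80*log(sin(z)^4 + 1)*sin(z)^2 + 60*log(sin(z)^4 + 1) - 80*sin(z)^6 + 79*sin(z)^4 - 4*sin(z)^2 + 3)*sin(z)^2/(sin(z)^4 + 1)^2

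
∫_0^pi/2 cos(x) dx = 1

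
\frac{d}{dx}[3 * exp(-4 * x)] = -12*exp(-4*x)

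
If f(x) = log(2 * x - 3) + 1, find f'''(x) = 16/(8*x^3 - 36*x^2 + 54*x - 27)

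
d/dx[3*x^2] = 6*x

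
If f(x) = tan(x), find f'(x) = cos(x)^(-2)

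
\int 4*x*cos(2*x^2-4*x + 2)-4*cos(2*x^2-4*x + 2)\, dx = sin(2*(x - 1)^2) + C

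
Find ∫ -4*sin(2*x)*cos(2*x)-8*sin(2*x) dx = (cos(2*x) + 2)^2 + C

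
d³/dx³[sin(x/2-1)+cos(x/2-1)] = -sqrt(2)*cos(x/2 - 1 + pi/4)/8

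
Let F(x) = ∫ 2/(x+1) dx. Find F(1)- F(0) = log(4)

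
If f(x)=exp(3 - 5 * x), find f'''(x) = -125*exp(3 - 5*x)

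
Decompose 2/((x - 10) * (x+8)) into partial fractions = -1/(9*(x + 8)) + 1/(9*(x - 10))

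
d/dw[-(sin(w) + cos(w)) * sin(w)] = -sqrt(2)*sin(2*w + pi/4)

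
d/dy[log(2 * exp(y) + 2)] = exp(y)/(exp(y) + 1)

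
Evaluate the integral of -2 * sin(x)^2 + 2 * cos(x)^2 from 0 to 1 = sin(2)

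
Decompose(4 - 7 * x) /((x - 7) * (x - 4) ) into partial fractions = 8/(x - 4) - 15/(x - 7)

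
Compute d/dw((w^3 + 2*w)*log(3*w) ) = 3*w^2*log(w) + w^2 + 3*w^2*log(3) + 2*log(w) + 2 + 2*log(3)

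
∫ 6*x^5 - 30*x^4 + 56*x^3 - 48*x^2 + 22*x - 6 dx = x^6 - 6*x^5 + 14*x^4 - 16*x^3 + 11*x^2 - 6*x + C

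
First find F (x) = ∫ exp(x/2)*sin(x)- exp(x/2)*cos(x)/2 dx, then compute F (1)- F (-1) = (-exp(1/2) + exp(-1/2))*cos(1)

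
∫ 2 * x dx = x^2 + C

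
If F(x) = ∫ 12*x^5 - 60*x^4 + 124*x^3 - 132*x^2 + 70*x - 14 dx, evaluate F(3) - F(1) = 140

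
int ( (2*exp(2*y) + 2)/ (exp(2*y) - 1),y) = 2*log(2*sinh(y)) + C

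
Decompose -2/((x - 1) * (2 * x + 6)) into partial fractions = 1/(4*(x + 3)) - 1/(4*(x - 1))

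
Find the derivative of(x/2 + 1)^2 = x/2 + 1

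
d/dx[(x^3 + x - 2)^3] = 9*x^8 + 21*x^6 - 36*x^5 + 15*x^4 - 48*x^3 + 39*x^2 - 12*x + 12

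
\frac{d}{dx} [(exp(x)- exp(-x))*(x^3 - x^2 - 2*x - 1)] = (x^3*exp(2*x) + x^3 + 2*x^2*exp(2*x) - 4*x^2 - 4*x*exp(2*x) - 3*exp(2*x) + 1)*exp(-x)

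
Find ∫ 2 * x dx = x^2 + C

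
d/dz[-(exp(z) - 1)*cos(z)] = -sqrt(2)*exp(z)*cos(z + pi/4) - sin(z)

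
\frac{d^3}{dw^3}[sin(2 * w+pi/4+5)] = -8*cos(2*w + pi/4 + 5)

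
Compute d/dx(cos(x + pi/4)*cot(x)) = -sin(x + pi/4)/tan(x) - cos(x + pi/4)/sin(x)^2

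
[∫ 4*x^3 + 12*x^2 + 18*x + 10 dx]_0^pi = -4 + 3*(1 + pi)^2 + (1 + pi)^4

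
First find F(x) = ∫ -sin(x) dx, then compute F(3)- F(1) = cos(3) - cos(1)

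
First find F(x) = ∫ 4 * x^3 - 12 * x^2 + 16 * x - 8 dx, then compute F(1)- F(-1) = -24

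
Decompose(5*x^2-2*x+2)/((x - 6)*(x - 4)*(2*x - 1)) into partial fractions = 9/(77*(2*x - 1)) - 37/(7*(x - 4)) + 85/(11*(x - 6))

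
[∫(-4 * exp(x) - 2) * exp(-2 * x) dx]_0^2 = -9 + (exp(-2) + 2)^2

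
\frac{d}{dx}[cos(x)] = -sin(x)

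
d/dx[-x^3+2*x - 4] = 2 - 3*x^2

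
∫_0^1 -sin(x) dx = -1 + cos(1)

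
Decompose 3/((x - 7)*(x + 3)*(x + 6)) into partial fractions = 1/(13*(x + 6)) - 1/(10*(x + 3)) + 3/(130*(x - 7))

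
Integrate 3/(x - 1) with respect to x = log(2*(x - 1)^3) + C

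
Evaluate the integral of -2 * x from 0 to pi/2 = -pi^2/4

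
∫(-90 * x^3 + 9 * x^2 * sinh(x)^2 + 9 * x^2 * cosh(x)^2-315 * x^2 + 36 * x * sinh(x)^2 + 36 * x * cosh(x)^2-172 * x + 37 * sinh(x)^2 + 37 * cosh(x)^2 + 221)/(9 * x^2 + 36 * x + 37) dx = -5*x^2 + 5*x + log(9*(x + 2)^2 + 1) + sinh(2*x)/2 + C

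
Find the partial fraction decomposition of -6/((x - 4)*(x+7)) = 6/(11*(x + 7)) - 6/(11*(x - 4))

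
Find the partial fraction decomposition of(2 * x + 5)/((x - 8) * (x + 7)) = 3/(5*(x + 7)) + 7/(5*(x - 8))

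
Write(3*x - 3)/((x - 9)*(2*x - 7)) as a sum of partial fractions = -15/(11*(2*x - 7)) + 24/(11*(x - 9))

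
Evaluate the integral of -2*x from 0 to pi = -pi^2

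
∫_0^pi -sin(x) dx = -2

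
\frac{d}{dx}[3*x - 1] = 3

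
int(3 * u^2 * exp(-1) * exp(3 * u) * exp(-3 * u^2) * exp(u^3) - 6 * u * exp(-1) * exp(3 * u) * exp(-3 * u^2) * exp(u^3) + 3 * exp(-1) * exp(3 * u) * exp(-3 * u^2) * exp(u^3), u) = exp((u - 1)^3) + C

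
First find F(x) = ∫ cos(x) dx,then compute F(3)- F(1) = -sin(1) + sin(3)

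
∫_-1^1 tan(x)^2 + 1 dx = 2*tan(1)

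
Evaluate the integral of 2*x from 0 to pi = pi^2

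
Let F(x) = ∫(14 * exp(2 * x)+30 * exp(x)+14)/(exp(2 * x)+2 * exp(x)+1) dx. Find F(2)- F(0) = 2*exp(2)/(1 + exp(2)) + 27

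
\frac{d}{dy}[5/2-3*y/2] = -3/2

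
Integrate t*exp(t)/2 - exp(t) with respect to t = (t - 3)*exp(t)/2 + C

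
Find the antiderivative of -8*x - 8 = -4*x^2 - 8*x + C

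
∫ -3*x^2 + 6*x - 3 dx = -x^3 + 3*x^2 - 3*x + C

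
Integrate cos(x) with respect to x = sin(x) + C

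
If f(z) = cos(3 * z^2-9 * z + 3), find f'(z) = 3*(3 - 2*z)*sin(3*z^2 - 9*z + 3)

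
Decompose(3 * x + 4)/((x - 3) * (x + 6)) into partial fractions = 14/(9*(x + 6)) + 13/(9*(x - 3))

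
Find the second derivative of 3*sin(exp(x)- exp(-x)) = 3*(-exp(4*x)*sin(exp(x) - exp(-x)) + exp(3*x)*cos(exp(x) - exp(-x)) - 2*exp(2*x)*sin(exp(x) - exp(-x)) - exp(x)*cos(exp(x) - exp(-x)) - sin(exp(x) - exp(-x)))*exp(-2*x)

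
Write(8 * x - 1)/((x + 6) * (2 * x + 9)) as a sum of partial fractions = -74/(3*(2*x + 9)) + 49/(3*(x + 6))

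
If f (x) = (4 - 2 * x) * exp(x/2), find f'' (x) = -x*exp(x/2)/2 - exp(x/2)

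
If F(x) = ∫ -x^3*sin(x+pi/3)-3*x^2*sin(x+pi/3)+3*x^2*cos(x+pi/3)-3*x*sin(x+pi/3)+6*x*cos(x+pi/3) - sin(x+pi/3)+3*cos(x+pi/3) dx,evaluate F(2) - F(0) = 27*cos(pi/3 + 2) - 1/2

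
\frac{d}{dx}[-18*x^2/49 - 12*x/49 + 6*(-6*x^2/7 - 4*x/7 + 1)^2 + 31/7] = 864*x^3/49 + 864*x^2/49 - 852*x/49 - 348/49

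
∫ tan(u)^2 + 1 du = tan(u) + C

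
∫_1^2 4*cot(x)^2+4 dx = -4*cot(2) + 4*cot(1)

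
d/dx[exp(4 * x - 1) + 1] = 4*exp(4*x - 1)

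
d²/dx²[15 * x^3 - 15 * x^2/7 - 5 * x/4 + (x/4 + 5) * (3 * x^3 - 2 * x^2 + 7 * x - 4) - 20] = 9*x^2 + 177*x - 291/14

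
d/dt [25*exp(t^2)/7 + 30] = 50*t*exp(t^2)/7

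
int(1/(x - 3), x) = log(x - 3) + C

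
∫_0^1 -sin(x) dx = -1 + cos(1)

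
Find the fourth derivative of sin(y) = sin(y)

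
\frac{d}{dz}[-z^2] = -2*z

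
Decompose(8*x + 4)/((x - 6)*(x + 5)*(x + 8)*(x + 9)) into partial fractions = 17/(15*(x + 9)) - 10/(7*(x + 8)) + 3/(11*(x + 5)) + 26/(1155*(x - 6))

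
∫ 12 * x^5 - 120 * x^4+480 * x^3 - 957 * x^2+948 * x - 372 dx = 2*x^6 - 24*x^5 + 120*x^4 - 319*x^3 + 474*x^2 - 372*x + C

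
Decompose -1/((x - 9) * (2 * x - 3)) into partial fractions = 2/(15*(2*x - 3)) - 1/(15*(x - 9))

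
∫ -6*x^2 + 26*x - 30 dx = -2*x^3 + 13*x^2 - 30*x + C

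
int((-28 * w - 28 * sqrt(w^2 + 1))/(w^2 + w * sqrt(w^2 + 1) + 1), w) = -28*log(w + sqrt(w^2 + 1)) + C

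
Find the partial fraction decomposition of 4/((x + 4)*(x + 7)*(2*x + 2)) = 1/(9*(x + 7)) - 2/(9*(x + 4)) + 1/(9*(x + 1))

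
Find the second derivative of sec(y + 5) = 2*tan(y + 5)^2*sec(y + 5) + sec(y + 5)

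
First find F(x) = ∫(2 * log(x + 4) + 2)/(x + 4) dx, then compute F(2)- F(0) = -(1 + log(4))^2 + (1 + log(6))^2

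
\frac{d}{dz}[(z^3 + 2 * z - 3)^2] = 6*z^5 + 16*z^3 - 18*z^2 + 8*z - 12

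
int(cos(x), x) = sin(x) + C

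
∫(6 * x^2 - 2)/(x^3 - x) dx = 2*log(x^3 - x) + C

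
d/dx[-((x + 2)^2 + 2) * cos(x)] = x^2*sin(x) + 4*x*sin(x) - 2*x*cos(x) + 6*sin(x) - 4*cos(x)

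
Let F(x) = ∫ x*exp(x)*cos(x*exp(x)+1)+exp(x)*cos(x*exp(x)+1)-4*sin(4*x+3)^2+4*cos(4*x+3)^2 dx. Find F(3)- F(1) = sin(1 + 3*exp(3)) - sin(14)/2 + sin(30)/2 - sin(1 + E)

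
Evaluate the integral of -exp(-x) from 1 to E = -exp(-1) + exp(-E)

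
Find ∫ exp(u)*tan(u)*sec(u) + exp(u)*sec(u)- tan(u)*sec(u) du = (exp(u) - 1)*sec(u) + C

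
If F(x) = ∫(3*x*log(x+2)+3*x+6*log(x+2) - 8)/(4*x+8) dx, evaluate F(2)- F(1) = -log(2) + 5*log(3)/4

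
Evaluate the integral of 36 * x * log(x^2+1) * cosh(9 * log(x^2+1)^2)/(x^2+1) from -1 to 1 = 0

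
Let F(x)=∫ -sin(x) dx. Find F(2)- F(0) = -1 + cos(2)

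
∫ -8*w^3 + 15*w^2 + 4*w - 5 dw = -2*w^4 + 5*w^3 + 2*w^2 - 5*w + C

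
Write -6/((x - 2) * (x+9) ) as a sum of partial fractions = 6/(11*(x + 9)) - 6/(11*(x - 2))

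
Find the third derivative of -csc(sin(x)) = (-3*sin(x) + 6*sin(x)/sin(sin(x))^2 - cos(x)^2*cos(sin(x))/sin(sin(x)) - cos(sin(x))/sin(sin(x)) + 6*cos(x)^2*cos(sin(x))/sin(sin(x))^3)*cos(x)/sin(sin(x))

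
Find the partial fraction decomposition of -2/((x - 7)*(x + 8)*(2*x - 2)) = -1/(135*(x + 8)) + 1/(54*(x - 1)) - 1/(90*(x - 7))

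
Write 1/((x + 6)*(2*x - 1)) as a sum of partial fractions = 2/(13*(2*x - 1)) - 1/(13*(x + 6))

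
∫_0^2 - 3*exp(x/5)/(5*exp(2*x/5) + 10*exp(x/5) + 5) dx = -3*exp(2/5)/(1 + exp(2/5)) + 3/2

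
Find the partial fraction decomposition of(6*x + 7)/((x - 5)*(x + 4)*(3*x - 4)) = -135/(176*(3*x - 4)) - 17/(144*(x + 4)) + 37/(99*(x - 5))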